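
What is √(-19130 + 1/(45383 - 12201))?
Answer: I*√21062993188938/33182 ≈ 138.31*I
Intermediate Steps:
√(-19130 + 1/(45383 - 12201)) = √(-19130 + 1/33182) = √(-634771659/33182) = I*√21062993188938/33182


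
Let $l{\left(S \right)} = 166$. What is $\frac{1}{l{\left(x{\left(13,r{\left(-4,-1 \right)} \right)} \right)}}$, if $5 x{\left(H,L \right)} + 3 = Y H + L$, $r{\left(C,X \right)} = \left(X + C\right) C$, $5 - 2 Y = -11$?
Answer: $\frac{1}{166} \approx 0.0060241$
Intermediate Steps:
$Y = 8$ ($Y = \frac{5}{2} - - \frac{11}{2} = \frac{5}{2} + \frac{11}{2} = 8$)
$r{\left(C,X \right)} = C \left(C + X\right)$ ($r{\left(C,X \right)} = \left(C + X\right) C = C \left(C + X\right)$)
$x{\left(H,L \right)} = - \frac{3}{5} + \frac{L}{5} + \frac{8 H}{5}$ ($x{\left(H,L \right)} = - \frac{3}{5} + \frac{8 H + L}{5} = - \frac{3}{5} + \frac{L + 8 H}{5} = - \frac{3}{5} + \left(\frac{L}{5} + \frac{8 H}{5}\right) = - \frac{3}{5} + \frac{L}{5} + \frac{8 H}{5}$)
$\frac{1}{l{\left(x{\left(13,r{\left(-4,-1 \right)} \right)} \right)}} = \frac{1}{166}$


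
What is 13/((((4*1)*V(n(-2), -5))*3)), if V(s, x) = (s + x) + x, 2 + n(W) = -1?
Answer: -1/12 ≈ -0.083333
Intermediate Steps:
n(W) = -3 (n(W) = -2 - 1 = -3)
V(s, x) = s + 2*x
13/((((4*1)*V(n(-2), -5))*3)) = 13/((((4*1)*(-3 + 2*(-5)))*3)) = 13/(((4*(-3 - 10))*3)) = 13/(((4*(-13))*3)) = 13/((-52*3)) = 13/(-156) = 13*(-1/156) = -1/12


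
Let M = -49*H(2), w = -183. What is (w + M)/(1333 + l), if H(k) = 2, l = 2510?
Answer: -281/3843 ≈ -0.073120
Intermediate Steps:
M = -98 (M = -49*2 = -98)
(w + M)/(1333 + l) = (-183 - 98)/(1333 + 2510) = -281/3843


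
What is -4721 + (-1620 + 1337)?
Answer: -5004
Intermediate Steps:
-4721 + (-1620 + 1337) = -4721 - 283 = -5004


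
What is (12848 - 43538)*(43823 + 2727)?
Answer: -1428619500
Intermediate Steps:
(12848 - 43538)*(43823 + 2727) = -30690*46550 = -1428619500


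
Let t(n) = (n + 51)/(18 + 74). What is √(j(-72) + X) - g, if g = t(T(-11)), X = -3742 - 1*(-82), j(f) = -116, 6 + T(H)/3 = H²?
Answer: -99/23 + 8*I*√59 ≈ -4.3043 + 61.449*I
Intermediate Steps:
T(H) = -18 + 3*H²
t(n) = 51/92 + n/92 (t(n) = (51 + n)/92 = (51 + n)*(1/92) = 51/92 + n/92)
X = -3660 (X = -3742 + 82 = -3660)
g = 99/23 (g = 51/92 + (-18 + 3*(-11)²)/92 = 51/92 + (-18 + 3*121)/92 = 51/92 + (-18 + 363)/92 = 51/92 + (1/92)*345 = 51/92 + 15/4 = 99/23 ≈ 4.3043)
√(j(-72) + X) - g = √(-116 - 3660) - 1*99/23 = √(-3776) - 99/23 = 8*I*√59 - 99/23 = -99/23 + 8*I*√59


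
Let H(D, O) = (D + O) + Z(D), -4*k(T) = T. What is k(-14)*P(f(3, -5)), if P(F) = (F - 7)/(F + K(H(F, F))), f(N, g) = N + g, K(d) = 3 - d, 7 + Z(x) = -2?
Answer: -9/4 ≈ -2.2500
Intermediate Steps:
Z(x) = -9 (Z(x) = -7 - 2 = -9)
k(T) = -T/4
H(D, O) = -9 + D + O (H(D, O) = (D + O) - 9 = -9 + D + O)
P(F) = (-7 + F)/(12 - F) (P(F) = (F - 7)/(F + (3 - (-9 + F + F))) = (-7 + F)/(F + (3 - (-9 + 2*F))) = (-7 + F)/(F + (3 + (9 - 2*F))) = (-7 + F)/(F + (12 - 2*F)) = (-7 + F)/(12 - F))
k(-14)*P(f(3, -5)) = (-¼*(-14))*((7 - (3 - 5))/(-12 + (3 - 5))) = 7*((7 - 1*(-2))/(-12 - 2))/2 = 7*((7 + 2)/(-14))/2 = 7*(-1/14*9)/2 = (7/2)*(-9/14) = -9/4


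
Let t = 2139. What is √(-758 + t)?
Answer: √1381 ≈ 37.162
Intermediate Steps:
√(-758 + t) = √(-758 + 2139) = √1381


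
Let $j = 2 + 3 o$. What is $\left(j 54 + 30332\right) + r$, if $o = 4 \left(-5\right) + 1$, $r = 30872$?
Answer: $58234$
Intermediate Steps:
$o = -19$ ($o = -20 + 1 = -19$)
$j = -55$ ($j = 2 + 3 \left(-19\right) = 2 - 57 = -55$)
$\left(j 54 + 30332\right) + r = \left(\left(-55\right) 54 + 30332\right) + 30872 = \left(-2970 + 30332\right) + 30872 = 27362 + 30872 = 58234$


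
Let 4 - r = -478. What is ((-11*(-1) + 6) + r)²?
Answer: 249001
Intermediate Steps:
r = 482 (r = 4 - 1*(-478) = 4 + 478 = 482)
((-11*(-1) + 6) + r)² = ((-11*(-1) + 6) + 482)² = ((11 + 6) + 482)² = (17 + 482)² = 499² = 249001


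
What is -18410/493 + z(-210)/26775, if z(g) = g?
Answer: -276208/7395 ≈ -37.351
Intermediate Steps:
-18410/493 + z(-210)/26775 = -18410/493 - 210/26775 = -18410*1/493 - 210*1/26775 = -18410/493 - 2/255 = -276208/7395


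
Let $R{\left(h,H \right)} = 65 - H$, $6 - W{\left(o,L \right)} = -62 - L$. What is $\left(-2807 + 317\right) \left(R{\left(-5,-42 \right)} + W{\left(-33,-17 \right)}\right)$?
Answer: $-393420$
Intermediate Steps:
$W{\left(o,L \right)} = 68 + L$ ($W{\left(o,L \right)} = 6 - \left(-62 - L\right) = 6 + \left(62 + L\right) = 68 + L$)
$\left(-2807 + 317\right) \left(R{\left(-5,-42 \right)} + W{\left(-33,-17 \right)}\right) = \left(-2807 + 317\right) \left(\left(65 - -42\right) + \left(68 - 17\right)\right) = - 2490 \left(\left(65 + 42\right) + 51\right) = - 2490 \left(107 + 51\right) = \left(-2490\right) 158 = -393420$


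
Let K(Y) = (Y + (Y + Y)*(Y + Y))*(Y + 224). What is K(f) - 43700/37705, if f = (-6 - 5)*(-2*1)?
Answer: 3632249648/7541 ≈ 4.8167e+5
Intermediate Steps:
f = 22 (f = -11*(-2) = 22)
K(Y) = (224 + Y)*(Y + 4*Y²) (K(Y) = (Y + (2*Y)*(2*Y))*(224 + Y) = (Y + 4*Y²)*(224 + Y) = (224 + Y)*(Y + 4*Y²))
K(f) - 43700/37705 = 22*(224 + 4*22² + 897*22) - 43700/37705 = 22*(224 + 4*484 + 19734) - 43700*1/37705 = 22*(224 + 1936 + 19734) - 8740/7541 = 22*21894 - 8740/7541 = 481668 - 8740/7541 = 3632249648/7541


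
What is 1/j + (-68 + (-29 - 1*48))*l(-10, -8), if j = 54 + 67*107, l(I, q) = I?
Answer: 10473351/7223 ≈ 1450.0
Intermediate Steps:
j = 7223 (j = 54 + 7169 = 7223)
1/j + (-68 + (-29 - 1*48))*l(-10, -8) = 1/7223 + (-68 + (-29 - 1*48))*(-10) = 1/7223 + (-68 + (-29 - 48))*(-10) = 1/7223 + (-68 - 77)*(-10) = 1/7223 - 145*(-10) = 1/7223 + 1450 = 10473351/7223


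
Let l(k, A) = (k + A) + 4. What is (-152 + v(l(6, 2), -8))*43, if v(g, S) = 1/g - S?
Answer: -74261/12 ≈ -6188.4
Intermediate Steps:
l(k, A) = 4 + A + k (l(k, A) = (A + k) + 4 = 4 + A + k)
(-152 + v(l(6, 2), -8))*43 = (-152 + (1/(4 + 2 + 6) - 1*(-8)))*43 = (-152 + (1/12 + 8))*43 = (-152 + 97/12)*43 = -1727/12*43 = -74261/12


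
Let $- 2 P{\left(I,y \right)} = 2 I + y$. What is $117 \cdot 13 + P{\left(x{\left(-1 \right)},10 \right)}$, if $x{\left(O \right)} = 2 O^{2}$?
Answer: $1514$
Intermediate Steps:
$P{\left(I,y \right)} = - I - \frac{y}{2}$ ($P{\left(I,y \right)} = - \frac{2 I + y}{2} = - \frac{y + 2 I}{2} = - I - \frac{y}{2}$)
$117 \cdot 13 + P{\left(x{\left(-1 \right)},10 \right)} = 117 \cdot 13 - \left(5 + 2 \left(-1\right)^{2}\right) = 1521 - \left(5 + 2 \cdot 1\right) = 1521 - 7 = 1514$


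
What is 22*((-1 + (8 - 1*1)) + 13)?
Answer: 418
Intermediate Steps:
22*((-1 + (8 - 1*1)) + 13) = 22*((-1 + (8 - 1)) + 13) = 22*((-1 + 7) + 13) = 22*(6 + 13) = 22*19 = 418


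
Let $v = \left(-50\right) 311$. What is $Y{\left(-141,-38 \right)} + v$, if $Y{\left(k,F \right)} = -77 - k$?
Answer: $-15486$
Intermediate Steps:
$v = -15550$
$Y{\left(-141,-38 \right)} + v = \left(-77 - -141\right) - 15550 = \left(-77 + 141\right) - 15550 = 64 - 15550 = -15486$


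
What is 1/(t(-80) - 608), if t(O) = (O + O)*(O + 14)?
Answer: 1/9952 ≈ 0.00010048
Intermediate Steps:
t(O) = 2*O*(14 + O) (t(O) = (2*O)*(14 + O) = 2*O*(14 + O))
1/(t(-80) - 608) = 1/(2*(-80)*(14 - 80) - 608) = 1/(2*(-80)*(-66) - 608) = 1/(10560 - 608) = 1/9952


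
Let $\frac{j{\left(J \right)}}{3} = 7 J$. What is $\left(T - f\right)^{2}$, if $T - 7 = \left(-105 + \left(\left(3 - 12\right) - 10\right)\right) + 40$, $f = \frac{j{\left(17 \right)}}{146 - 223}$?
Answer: $\frac{633616}{121} \approx 5236.5$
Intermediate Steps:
$j{\left(J \right)} = 21 J$ ($j{\left(J \right)} = 3 \cdot 7 J = 21 J$)
$f = - \frac{51}{11}$ ($f = \frac{21 \cdot 17}{146 - 223} = \frac{357}{-77} = 357 \left(- \frac{1}{77}\right) = - \frac{51}{11} \approx -4.6364$)
$T = -77$ ($T = 7 + \left(\left(-105 + \left(\left(3 - 12\right) - 10\right)\right) + 40\right) = 7 + \left(\left(-105 - 19\right) + 40\right) = 7 + \left(-124 + 40\right) = 7 - 84 = -77$)
$\left(T - f\right)^{2} = \left(-77 - - \frac{51}{11}\right)^{2} = \left(-77 + \frac{51}{11}\right)^{2} = \left(- \frac{796}{11}\right)^{2} = \frac{633616}{121}$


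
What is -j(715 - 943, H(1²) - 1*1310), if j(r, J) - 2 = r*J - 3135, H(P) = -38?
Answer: -304211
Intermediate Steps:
j(r, J) = -3133 + J*r (j(r, J) = 2 + (r*J - 3135) = 2 + (J*r - 3135) = 2 + (-3135 + J*r) = -3133 + J*r)
-j(715 - 943, H(1²) - 1*1310) = -(-3133 + (-38 - 1*1310)*(715 - 943)) = -(-3133 + (-38 - 1310)*(-228)) = -(-3133 - 1348*(-228)) = -(-3133 + 307344) = -1*304211 = -304211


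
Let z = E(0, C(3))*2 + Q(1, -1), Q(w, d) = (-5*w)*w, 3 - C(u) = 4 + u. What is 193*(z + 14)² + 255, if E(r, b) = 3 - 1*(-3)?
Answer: 85368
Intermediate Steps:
C(u) = -1 - u (C(u) = 3 - (4 + u) = 3 + (-4 - u) = -1 - u)
E(r, b) = 6 (E(r, b) = 3 + 3 = 6)
Q(w, d) = -5*w²
z = 7 (z = 6*2 - 5*1² = 12 - 5*1 = 12 - 5 = 7)
193*(z + 14)² + 255 = 193*(7 + 14)² + 255 = 193*21² + 255 = 193*441 + 255 = 85113 + 255 = 85368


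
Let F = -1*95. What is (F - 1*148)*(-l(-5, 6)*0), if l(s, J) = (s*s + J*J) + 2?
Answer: 0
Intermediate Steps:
l(s, J) = 2 + J**2 + s**2 (l(s, J) = (s**2 + J**2) + 2 = (J**2 + s**2) + 2 = 2 + J**2 + s**2)
F = -95
(F - 1*148)*(-l(-5, 6)*0) = (-95 - 1*148)*(-(2 + 6**2 + (-5)**2)*0) = (-95 - 148)*(-(2 + 36 + 25)*0) = -243*(-1*63)*0 = -(-15309)*0 = -243*0 = 0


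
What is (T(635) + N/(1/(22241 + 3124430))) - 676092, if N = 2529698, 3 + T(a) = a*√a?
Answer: 7960126659263 + 635*√635 ≈ 7.9601e+12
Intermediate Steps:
T(a) = -3 + a^(3/2) (T(a) = -3 + a*√a = -3 + a^(3/2))
(T(635) + N/(1/(22241 + 3124430))) - 676092 = ((-3 + 635^(3/2)) + 2529698/(1/(22241 + 3124430))) - 676092 = ((-3 + 635*√635) + 2529698/(1/3146671)) - 676092 = ((-3 + 635*√635) + 2529698*3146671) - 676092 = ((-3 + 635*√635) + 7960127335358) - 676092 = (7960127335355 + 635*√635) - 676092 = 7960126659263 + 635*√635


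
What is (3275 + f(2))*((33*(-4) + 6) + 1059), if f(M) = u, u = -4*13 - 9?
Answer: 2998662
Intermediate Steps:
u = -61 (u = -52 - 9 = -61)
f(M) = -61
(3275 + f(2))*((33*(-4) + 6) + 1059) = (3275 - 61)*((33*(-4) + 6) + 1059) = 3214*((-132 + 6) + 1059) = 3214*(-126 + 1059) = 3214*933 = 2998662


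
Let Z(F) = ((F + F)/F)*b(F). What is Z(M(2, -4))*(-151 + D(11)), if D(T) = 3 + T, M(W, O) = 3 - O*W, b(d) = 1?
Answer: -274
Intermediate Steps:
M(W, O) = 3 - O*W
Z(F) = 2 (Z(F) = ((F + F)/F)*1 = ((2*F)/F)*1 = 2*1 = 2)
Z(M(2, -4))*(-151 + D(11)) = 2*(-151 + (3 + 11)) = 2*(-151 + 14) = 2*(-137) = -274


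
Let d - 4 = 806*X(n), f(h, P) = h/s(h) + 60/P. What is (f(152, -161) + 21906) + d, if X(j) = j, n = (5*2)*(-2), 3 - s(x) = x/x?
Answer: 944366/161 ≈ 5865.6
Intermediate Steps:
s(x) = 2 (s(x) = 3 - x/x = 3 - 1*1 = 3 - 1 = 2)
n = -20 (n = 10*(-2) = -20)
f(h, P) = h/2 + 60/P
d = -16116 (d = 4 + 806*(-20) = 4 - 16120 = -16116)
(f(152, -161) + 21906) + d = (((½)*152 + 60/(-161)) + 21906) - 16116 = ((76 + 60*(-1/161)) + 21906) - 16116 = ((76 - 60/161) + 21906) - 16116 = (12176/161 + 21906) - 16116 = 3539042/161 - 16116 = 944366/161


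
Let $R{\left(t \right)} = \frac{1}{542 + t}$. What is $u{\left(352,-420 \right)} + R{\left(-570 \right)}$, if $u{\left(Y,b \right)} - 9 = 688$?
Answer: $\frac{19515}{28} \approx 696.96$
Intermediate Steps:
$u{\left(Y,b \right)} = 697$ ($u{\left(Y,b \right)} = 9 + 688 = 697$)
$u{\left(352,-420 \right)} + R{\left(-570 \right)} = 697 + \frac{1}{542 - 570} = 697 + \frac{1}{-28} = 697 - \frac{1}{28} = \frac{19515}{28}$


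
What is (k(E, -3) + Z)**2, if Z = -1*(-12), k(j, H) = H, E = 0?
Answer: 81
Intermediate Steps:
Z = 12
(k(E, -3) + Z)**2 = (-3 + 12)**2 = 9**2 = 81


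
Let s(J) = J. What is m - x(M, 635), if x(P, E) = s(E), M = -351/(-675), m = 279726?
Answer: 279091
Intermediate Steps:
M = 13/25 (M = -351*(-1/675) = 13/25 ≈ 0.52000)
x(P, E) = E
m - x(M, 635) = 279726 - 1*635 = 279726 - 635 = 279091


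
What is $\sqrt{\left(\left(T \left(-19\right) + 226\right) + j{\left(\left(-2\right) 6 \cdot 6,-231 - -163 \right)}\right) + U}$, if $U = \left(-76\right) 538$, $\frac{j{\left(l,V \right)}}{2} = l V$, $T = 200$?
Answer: $i \sqrt{34670} \approx 186.2 i$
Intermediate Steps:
$j{\left(l,V \right)} = 2 V l$ ($j{\left(l,V \right)} = 2 l V = 2 V l$)
$U = -40888$
$\sqrt{\left(\left(T \left(-19\right) + 226\right) + j{\left(\left(-2\right) 6 \cdot 6,-231 - -163 \right)}\right) + U} = \sqrt{\left(\left(200 \left(-19\right) + 226\right) + 2 \left(-231 - -163\right) \left(-2\right) 6 \cdot 6\right) - 40888} = \sqrt{\left(\left(-3800 + 226\right) + 2 \left(-231 + 163\right) \left(\left(-12\right) 6\right)\right) - 40888} = \sqrt{\left(-3574 + 2 \left(-68\right) \left(-72\right)\right) - 40888} = \sqrt{\left(-3574 + 9792\right) - 40888} = \sqrt{6218 - 40888} = \sqrt{-34670} = i \sqrt{34670}$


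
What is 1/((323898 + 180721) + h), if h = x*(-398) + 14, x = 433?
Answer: 1/332299 ≈ 3.0093e-6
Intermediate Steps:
h = -172320 (h = 433*(-398) + 14 = -172334 + 14 = -172320)
1/((323898 + 180721) + h) = 1/((323898 + 180721) - 172320) = 1/(504619 - 172320) = 1/332299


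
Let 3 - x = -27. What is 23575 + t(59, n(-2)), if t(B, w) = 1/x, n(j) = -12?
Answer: 707251/30 ≈ 23575.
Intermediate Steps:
x = 30 (x = 3 - 1*(-27) = 3 + 27 = 30)
t(B, w) = 1/30
23575 + t(59, n(-2)) = 23575 + 1/30 = 707251/30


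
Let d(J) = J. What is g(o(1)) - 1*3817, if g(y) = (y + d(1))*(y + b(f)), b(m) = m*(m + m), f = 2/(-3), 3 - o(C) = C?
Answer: -11425/3 ≈ -3808.3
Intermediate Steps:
o(C) = 3 - C
f = -2/3 (f = 2*(-1/3) = -2/3 ≈ -0.66667)
b(m) = 2*m**2 (b(m) = m*(2*m) = 2*m**2)
g(y) = (1 + y)*(8/9 + y) (g(y) = (y + 1)*(y + 2*(-2/3)**2) = (1 + y)*(y + 2*(4/9)) = (1 + y)*(y + 8/9) = (1 + y)*(8/9 + y))
g(o(1)) - 1*3817 = (8/9 + (3 - 1*1)**2 + 17*(3 - 1*1)/9) - 1*3817 = (8/9 + (3 - 1)**2 + 17*(3 - 1)/9) - 3817 = (8/9 + 2**2 + (17/9)*2) - 3817 = (8/9 + 4 + 34/9) - 3817 = 26/3 - 3817 = -11425/3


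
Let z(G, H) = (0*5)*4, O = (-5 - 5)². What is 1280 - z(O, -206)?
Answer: 1280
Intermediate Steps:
O = 100 (O = (-10)² = 100)
z(G, H) = 0 (z(G, H) = 0*4 = 0)
1280 - z(O, -206) = 1280 - 1*0 = 1280 + 0 = 1280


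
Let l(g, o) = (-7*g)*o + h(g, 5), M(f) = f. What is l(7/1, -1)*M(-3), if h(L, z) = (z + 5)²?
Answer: -447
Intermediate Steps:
h(L, z) = (5 + z)²
l(g, o) = 100 - 7*g*o (l(g, o) = (-7*g)*o + (5 + 5)² = -7*g*o + 10² = -7*g*o + 100 = 100 - 7*g*o)
l(7/1, -1)*M(-3) = (100 - 7*7/1*(-1))*(-3) = (100 - 7*7*1*(-1))*(-3) = (100 - 7*7*(-1))*(-3) = (100 + 49)*(-3) = 149*(-3) = -447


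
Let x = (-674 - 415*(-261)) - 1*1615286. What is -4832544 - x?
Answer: -3324899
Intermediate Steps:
x = -1507645 (x = (-674 + 108315) - 1615286 = 107641 - 1615286 = -1507645)
-4832544 - x = -4832544 - 1*(-1507645) = -4832544 + 1507645 = -3324899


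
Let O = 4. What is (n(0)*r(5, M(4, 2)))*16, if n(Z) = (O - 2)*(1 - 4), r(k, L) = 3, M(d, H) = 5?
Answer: -288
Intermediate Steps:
n(Z) = -6 (n(Z) = (4 - 2)*(1 - 4) = 2*(-3) = -6)
(n(0)*r(5, M(4, 2)))*16 = -6*3*16 = -18*16 = -288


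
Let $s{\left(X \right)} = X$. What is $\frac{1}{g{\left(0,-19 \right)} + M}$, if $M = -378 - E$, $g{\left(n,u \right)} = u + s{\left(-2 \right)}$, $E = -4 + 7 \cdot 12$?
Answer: $- \frac{1}{479} \approx -0.0020877$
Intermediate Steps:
$E = 80$ ($E = -4 + 84 = 80$)
$g{\left(n,u \right)} = -2 + u$ ($g{\left(n,u \right)} = u - 2 = -2 + u$)
$M = -458$ ($M = -378 - 80 = -458$)
$\frac{1}{g{\left(0,-19 \right)} + M} = \frac{1}{\left(-2 - 19\right) - 458} = \frac{1}{-21 - 458} = \frac{1}{-479} = - \frac{1}{479}$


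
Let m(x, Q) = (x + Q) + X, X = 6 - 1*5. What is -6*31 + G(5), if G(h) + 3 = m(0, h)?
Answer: -183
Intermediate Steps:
X = 1 (X = 6 - 5 = 1)
m(x, Q) = 1 + Q + x (m(x, Q) = (x + Q) + 1 = (Q + x) + 1 = 1 + Q + x)
G(h) = -2 + h (G(h) = -3 + (1 + h + 0) = -3 + (1 + h) = -2 + h)
-6*31 + G(5) = -6*31 + (-2 + 5) = -186 + 3 = -183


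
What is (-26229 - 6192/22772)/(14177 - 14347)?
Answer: 29864649/193562 ≈ 154.29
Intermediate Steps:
(-26229 - 6192/22772)/(14177 - 14347) = (-26229 - 6192*1/22772)/(-170) = (-26229 - 1548/5693)*(-1/170) = -149323245/5693*(-1/170) = 29864649/193562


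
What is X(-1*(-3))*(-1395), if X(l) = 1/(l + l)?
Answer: -465/2 ≈ -232.50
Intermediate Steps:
X(l) = 1/(2*l)
X(-1*(-3))*(-1395) = (1/(2*((-1*(-3)))))*(-1395) = ((½)/3)*(-1395) = ((½)*(⅓))*(-1395) = (⅙)*(-1395) = -465/2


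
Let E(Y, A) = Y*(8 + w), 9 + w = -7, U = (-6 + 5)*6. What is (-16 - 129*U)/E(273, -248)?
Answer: -379/1092 ≈ -0.34707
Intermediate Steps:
U = -6 (U = -1*6 = -6)
w = -16 (w = -9 - 7 = -16)
E(Y, A) = -8*Y (E(Y, A) = Y*(8 - 16) = Y*(-8) = -8*Y)
(-16 - 129*U)/E(273, -248) = (-16 - 129*(-6))/((-8*273)) = (-16 + 774)/(-2184) = 758*(-1/2184) = -379/1092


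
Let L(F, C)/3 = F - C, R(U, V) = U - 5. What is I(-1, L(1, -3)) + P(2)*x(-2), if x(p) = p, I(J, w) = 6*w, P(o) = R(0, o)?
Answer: 82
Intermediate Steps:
R(U, V) = -5 + U
L(F, C) = -3*C + 3*F (L(F, C) = 3*(F - C) = -3*C + 3*F)
P(o) = -5 (P(o) = -5 + 0 = -5)
I(-1, L(1, -3)) + P(2)*x(-2) = 6*(-3*(-3) + 3*1) - 5*(-2) = 6*(9 + 3) + 10 = 6*12 + 10 = 72 + 10 = 82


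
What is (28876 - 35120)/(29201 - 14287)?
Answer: -3122/7457 ≈ -0.41867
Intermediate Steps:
(28876 - 35120)/(29201 - 14287) = -6244/14914 = -6244*1/14914 = -3122/7457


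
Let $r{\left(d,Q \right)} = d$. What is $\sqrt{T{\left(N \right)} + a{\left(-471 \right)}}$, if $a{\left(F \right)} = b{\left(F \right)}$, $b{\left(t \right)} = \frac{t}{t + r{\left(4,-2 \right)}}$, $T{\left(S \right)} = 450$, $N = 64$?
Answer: $\frac{\sqrt{98360007}}{467} \approx 21.237$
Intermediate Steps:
$b{\left(t \right)} = \frac{t}{4 + t}$ ($b{\left(t \right)} = \frac{t}{t + 4} = \frac{t}{4 + t}$)
$a{\left(F \right)} = \frac{F}{4 + F}$
$\sqrt{T{\left(N \right)} + a{\left(-471 \right)}} = \sqrt{450 - \frac{471}{4 - 471}} = \sqrt{450 - \frac{471}{-467}} = \sqrt{450 - - \frac{471}{467}} = \sqrt{450 + \frac{471}{467}} = \sqrt{\frac{210621}{467}} = \frac{\sqrt{98360007}}{467}$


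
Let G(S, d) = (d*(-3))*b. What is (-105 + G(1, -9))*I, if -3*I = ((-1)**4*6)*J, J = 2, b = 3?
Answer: 96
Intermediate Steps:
G(S, d) = -9*d (G(S, d) = (d*(-3))*3 = -3*d*3 = -9*d)
I = -4 (I = -(-1)**4*6*2/3 = -1*6*2/3 = -2*2 = -1/3*12 = -4)
(-105 + G(1, -9))*I = (-105 - 9*(-9))*(-4) = (-105 + 81)*(-4) = -24*(-4) = 96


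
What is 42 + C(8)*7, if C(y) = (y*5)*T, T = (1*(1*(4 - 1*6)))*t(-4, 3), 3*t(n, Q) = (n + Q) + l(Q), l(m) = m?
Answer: -994/3 ≈ -331.33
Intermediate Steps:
t(n, Q) = n/3 + 2*Q/3 (t(n, Q) = ((n + Q) + Q)/3 = ((Q + n) + Q)/3 = (n + 2*Q)/3 = n/3 + 2*Q/3)
T = -4/3 (T = (1*(1*(4 - 1*6)))*((⅓)*(-4) + (⅔)*3) = (1*(1*(4 - 6)))*(-4/3 + 2) = (1*(1*(-2)))*(⅔) = (1*(-2))*(⅔) = -2*⅔ = -4/3 ≈ -1.3333)
C(y) = -20*y/3 (C(y) = (y*5)*(-4/3) = (5*y)*(-4/3) = -20*y/3)
42 + C(8)*7 = 42 - 20/3*8*7 = 42 - 160/3*7 = 42 - 1120/3 = -994/3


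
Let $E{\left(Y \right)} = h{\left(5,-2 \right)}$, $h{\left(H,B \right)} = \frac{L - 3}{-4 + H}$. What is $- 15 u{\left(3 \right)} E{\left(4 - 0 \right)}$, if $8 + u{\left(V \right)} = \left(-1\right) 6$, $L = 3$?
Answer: $0$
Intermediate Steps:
$h{\left(H,B \right)} = 0$ ($h{\left(H,B \right)} = \frac{3 - 3}{-4 + H} = \frac{0}{-4 + H} = 0$)
$u{\left(V \right)} = -14$ ($u{\left(V \right)} = -8 - 6 = -14$)
$E{\left(Y \right)} = 0$
$- 15 u{\left(3 \right)} E{\left(4 - 0 \right)} = \left(-15\right) \left(-14\right) 0 = 210 \cdot 0 = 0$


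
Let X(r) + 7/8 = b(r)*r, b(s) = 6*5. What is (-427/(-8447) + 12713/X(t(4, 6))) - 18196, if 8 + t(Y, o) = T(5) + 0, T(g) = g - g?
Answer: -297041277183/16277369 ≈ -18249.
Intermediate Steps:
b(s) = 30
T(g) = 0
t(Y, o) = -8 (t(Y, o) = -8 + (0 + 0) = -8 + 0 = -8)
X(r) = -7/8 + 30*r
(-427/(-8447) + 12713/X(t(4, 6))) - 18196 = (-427/(-8447) + 12713/(-7/8 + 30*(-8))) - 18196 = (-427*(-1/8447) + 12713/(-7/8 - 240)) - 18196 = (427/8447 + 12713/(-1927/8)) - 18196 = (427/8447 + 12713*(-8/1927)) - 18196 = (427/8447 - 101704/1927) - 18196 = -858270859/16277369 - 18196 = -297041277183/16277369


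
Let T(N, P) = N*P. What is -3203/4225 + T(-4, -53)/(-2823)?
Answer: -9937769/11927175 ≈ -0.83320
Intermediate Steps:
-3203/4225 + T(-4, -53)/(-2823) = -3203/4225 - 4*(-53)/(-2823) = -3203*1/4225 + 212*(-1/2823) = -3203/4225 - 212/2823 = -9937769/11927175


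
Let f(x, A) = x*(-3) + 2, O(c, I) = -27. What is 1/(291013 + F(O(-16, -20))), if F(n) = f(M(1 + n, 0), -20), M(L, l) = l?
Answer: 1/291015 ≈ 3.4362e-6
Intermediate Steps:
f(x, A) = 2 - 3*x (f(x, A) = -3*x + 2 = 2 - 3*x)
F(n) = 2 (F(n) = 2 - 3*0 = 2 + 0 = 2)
1/(291013 + F(O(-16, -20))) = 1/(291013 + 2) = 1/291015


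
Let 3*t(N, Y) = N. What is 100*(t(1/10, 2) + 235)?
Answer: 70510/3 ≈ 23503.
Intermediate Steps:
t(N, Y) = N/3
100*(t(1/10, 2) + 235) = 100*((⅓)/10 + 235) = 100*((⅓)*(⅒) + 235) = 100*(1/30 + 235) = 100*(7051/30) = 70510/3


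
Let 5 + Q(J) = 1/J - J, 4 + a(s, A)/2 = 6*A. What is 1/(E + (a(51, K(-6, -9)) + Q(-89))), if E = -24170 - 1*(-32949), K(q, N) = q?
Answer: 89/781686 ≈ 0.00011386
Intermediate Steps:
a(s, A) = -8 + 12*A (a(s, A) = -8 + 2*(6*A) = -8 + 12*A)
Q(J) = -5 + 1/J - J (Q(J) = -5 + (1/J - J) = -5 + 1/J - J)
E = 8779 (E = -24170 + 32949 = 8779)
1/(E + (a(51, K(-6, -9)) + Q(-89))) = 1/(8779 + ((-8 + 12*(-6)) + (-5 + 1/(-89) - 1*(-89)))) = 1/(8779 + ((-8 - 72) + (-5 - 1/89 + 89))) = 1/(8779 + (-80 + 7475/89)) = 1/(8779 + 355/89) = 1/(781686/89) = 89/781686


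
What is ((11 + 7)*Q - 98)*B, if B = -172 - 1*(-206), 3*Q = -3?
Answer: -3944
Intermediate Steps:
Q = -1 (Q = (⅓)*(-3) = -1)
B = 34 (B = -172 + 206 = 34)
((11 + 7)*Q - 98)*B = ((11 + 7)*(-1) - 98)*34 = (18*(-1) - 98)*34 = (-18 - 98)*34 = -116*34 = -3944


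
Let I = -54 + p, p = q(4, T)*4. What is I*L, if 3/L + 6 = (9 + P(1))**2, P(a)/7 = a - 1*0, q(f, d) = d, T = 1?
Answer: -3/5 ≈ -0.60000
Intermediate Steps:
P(a) = 7*a (P(a) = 7*(a - 1*0) = 7*(a + 0) = 7*a)
p = 4 (p = 1*4 = 4)
I = -50 (I = -54 + 4 = -50)
L = 3/250 (L = 3/(-6 + (9 + 7*1)**2) = 3/(-6 + (9 + 7)**2) = 3/(-6 + 16**2) = 3/(-6 + 256) = 3/250 ≈ 0.012000)
I*L = -50*3/250 = -3/5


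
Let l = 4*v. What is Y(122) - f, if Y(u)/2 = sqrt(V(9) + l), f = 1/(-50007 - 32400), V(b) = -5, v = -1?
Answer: 1/82407 + 6*I ≈ 1.2135e-5 + 6.0*I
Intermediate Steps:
l = -4 (l = 4*(-1) = -4)
f = -1/82407 (f = 1/(-82407) = -1/82407 ≈ -1.2135e-5)
Y(u) = 6*I (Y(u) = 2*sqrt(-5 - 4) = 2*sqrt(-9) = 2*(3*I) = 6*I)
Y(122) - f = 6*I - 1*(-1/82407) = 6*I + 1/82407 = 1/82407 + 6*I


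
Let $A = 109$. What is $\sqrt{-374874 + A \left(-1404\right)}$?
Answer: $i \sqrt{527910} \approx 726.57 i$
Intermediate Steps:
$\sqrt{-374874 + A \left(-1404\right)} = \sqrt{-374874 + 109 \left(-1404\right)} = \sqrt{-374874 - 153036} = \sqrt{-527910} = i \sqrt{527910}$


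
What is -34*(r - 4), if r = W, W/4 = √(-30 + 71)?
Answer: 136 - 136*√41 ≈ -734.83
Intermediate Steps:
W = 4*√41 (W = 4*√(-30 + 71) = 4*√41 ≈ 25.612)
r = 4*√41 ≈ 25.612
-34*(r - 4) = -34*(4*√41 - 4) = -34*(-4 + 4*√41) = 136 - 136*√41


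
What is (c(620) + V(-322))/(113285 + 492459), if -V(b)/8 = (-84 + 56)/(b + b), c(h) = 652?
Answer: 3747/3483028 ≈ 0.0010758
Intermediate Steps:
V(b) = 112/b (V(b) = -8*(-84 + 56)/(b + b) = -(-224)/(2*b) = -(-224)*1/(2*b) = -(-112)/b = 112/b)
(c(620) + V(-322))/(113285 + 492459) = (652 + 112/(-322))/(113285 + 492459) = (652 + 112*(-1/322))/605744 = (652 - 8/23)*(1/605744) = (14988/23)*(1/605744) = 3747/3483028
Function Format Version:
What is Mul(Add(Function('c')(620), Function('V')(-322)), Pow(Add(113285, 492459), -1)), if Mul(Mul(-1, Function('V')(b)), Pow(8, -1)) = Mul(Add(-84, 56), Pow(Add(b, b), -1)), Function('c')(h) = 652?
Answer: Rational(3747, 3483028) ≈ 0.0010758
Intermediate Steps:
Function('V')(b) = Mul(112, Pow(b, -1)) (Function('V')(b) = Mul(-8, Mul(Add(-84, 56), Pow(Add(b, b), -1))) = Mul(-8, Mul(-28, Pow(Mul(2, b), -1))) = Mul(-8, Mul(-28, Mul(Rational(1, 2), Pow(b, -1)))) = Mul(-8, Mul(-14, Pow(b, -1))) = Mul(112, Pow(b, -1)))
Mul(Add(Function('c')(620), Function('V')(-322)), Pow(Add(113285, 492459), -1)) = Mul(Add(652, Mul(112, Pow(-322, -1))), Pow(Add(113285, 492459), -1)) = Mul(Add(652, Mul(112, Rational(-1, 322))), Pow(605744, -1)) = Mul(Add(652, Rational(-8, 23)), Rational(1, 605744)) = Mul(Rational(14988, 23), Rational(1, 605744)) = Rational(3747, 3483028)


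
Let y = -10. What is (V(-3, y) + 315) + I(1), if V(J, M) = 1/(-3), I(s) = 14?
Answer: 986/3 ≈ 328.67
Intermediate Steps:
V(J, M) = -⅓
(V(-3, y) + 315) + I(1) = (-⅓ + 315) + 14 = 944/3 + 14 = 986/3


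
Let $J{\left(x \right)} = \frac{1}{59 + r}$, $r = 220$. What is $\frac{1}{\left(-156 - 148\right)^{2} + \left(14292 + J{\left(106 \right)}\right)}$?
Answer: $\frac{279}{29771533} \approx 9.3714 \cdot 10^{-6}$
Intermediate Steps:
$J{\left(x \right)} = \frac{1}{279}$ ($J{\left(x \right)} = \frac{1}{59 + 220} = \frac{1}{279}$)
$\frac{1}{\left(-156 - 148\right)^{2} + \left(14292 + J{\left(106 \right)}\right)} = \frac{1}{\left(-156 - 148\right)^{2} + \left(14292 + \frac{1}{279}\right)} = \frac{1}{\left(-304\right)^{2} + \frac{3987469}{279}} = \frac{1}{92416 + \frac{3987469}{279}} = \frac{1}{\frac{29771533}{279}} = \frac{279}{29771533}$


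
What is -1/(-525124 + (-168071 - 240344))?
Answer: 1/933539 ≈ 1.0712e-6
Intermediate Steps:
-1/(-525124 + (-168071 - 240344)) = -1/(-525124 - 408415) = -1/(-933539) = -1*(-1/933539) = 1/933539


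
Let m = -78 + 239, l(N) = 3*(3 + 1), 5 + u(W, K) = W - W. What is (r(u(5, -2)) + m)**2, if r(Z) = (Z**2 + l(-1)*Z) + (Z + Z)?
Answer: 13456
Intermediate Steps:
u(W, K) = -5 (u(W, K) = -5 + (W - W) = -5 + 0 = -5)
l(N) = 12 (l(N) = 3*4 = 12)
r(Z) = Z**2 + 14*Z (r(Z) = (Z**2 + 12*Z) + (Z + Z) = (Z**2 + 12*Z) + 2*Z = Z**2 + 14*Z)
m = 161
(r(u(5, -2)) + m)**2 = (-5*(14 - 5) + 161)**2 = (-5*9 + 161)**2 = (-45 + 161)**2 = 116**2 = 13456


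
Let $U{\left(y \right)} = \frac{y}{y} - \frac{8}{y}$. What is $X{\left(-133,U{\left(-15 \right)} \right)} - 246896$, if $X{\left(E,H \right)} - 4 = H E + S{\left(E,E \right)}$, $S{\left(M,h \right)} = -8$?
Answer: $- \frac{3706559}{15} \approx -2.471 \cdot 10^{5}$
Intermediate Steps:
$U{\left(y \right)} = 1 - \frac{8}{y}$
$X{\left(E,H \right)} = -4 + E H$ ($X{\left(E,H \right)} = 4 + \left(H E - 8\right) = 4 + \left(E H - 8\right) = 4 + \left(-8 + E H\right) = -4 + E H$)
$X{\left(-133,U{\left(-15 \right)} \right)} - 246896 = \left(-4 - 133 \frac{-8 - 15}{-15}\right) - 246896 = \left(-4 - 133 \left(\left(- \frac{1}{15}\right) \left(-23\right)\right)\right) - 246896 = \left(-4 - \frac{3059}{15}\right) - 246896 = - \frac{3119}{15} - 246896 = - \frac{3706559}{15}$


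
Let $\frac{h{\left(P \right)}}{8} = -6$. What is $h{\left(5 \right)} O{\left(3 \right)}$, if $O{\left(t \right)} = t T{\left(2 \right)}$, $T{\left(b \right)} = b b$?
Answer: $-576$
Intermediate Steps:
$T{\left(b \right)} = b^{2}$
$h{\left(P \right)} = -48$ ($h{\left(P \right)} = 8 \left(-6\right) = -48$)
$O{\left(t \right)} = 4 t$ ($O{\left(t \right)} = t 2^{2} = t 4 = 4 t$)
$h{\left(5 \right)} O{\left(3 \right)} = - 48 \cdot 4 \cdot 3 = \left(-48\right) 12 = -576$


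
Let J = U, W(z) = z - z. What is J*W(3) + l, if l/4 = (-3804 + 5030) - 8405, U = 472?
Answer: -28716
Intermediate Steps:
W(z) = 0
J = 472
l = -28716 (l = 4*((-3804 + 5030) - 8405) = 4*(1226 - 8405) = 4*(-7179) = -28716)
J*W(3) + l = 472*0 - 28716 = 0 - 28716 = -28716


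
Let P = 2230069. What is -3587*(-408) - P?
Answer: -766573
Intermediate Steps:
-3587*(-408) - P = -3587*(-408) - 1*2230069 = 1463496 - 2230069 = -766573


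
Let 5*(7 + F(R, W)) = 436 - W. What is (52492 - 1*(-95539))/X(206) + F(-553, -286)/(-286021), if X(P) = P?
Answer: 924452977/1286470 ≈ 718.60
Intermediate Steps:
F(R, W) = 401/5 - W/5 (F(R, W) = -7 + (436 - W)/5 = -7 + (436/5 - W/5) = 401/5 - W/5)
(52492 - 1*(-95539))/X(206) + F(-553, -286)/(-286021) = (52492 - 1*(-95539))/206 + (401/5 - ⅕*(-286))/(-286021) = (52492 + 95539)*(1/206) + (401/5 + 286/5)*(-1/286021) = 148031*(1/206) + (687/5)*(-1/286021) = 148031/206 - 3/6245 = 924452977/1286470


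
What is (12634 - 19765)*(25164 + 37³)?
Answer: -540651027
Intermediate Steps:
(12634 - 19765)*(25164 + 37³) = -7131*(25164 + 50653) = -7131*75817 = -540651027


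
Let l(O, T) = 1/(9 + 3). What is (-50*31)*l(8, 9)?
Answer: -775/6 ≈ -129.17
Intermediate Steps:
l(O, T) = 1/12
(-50*31)*l(8, 9) = -50*31*(1/12) = -1550*1/12 = -775/6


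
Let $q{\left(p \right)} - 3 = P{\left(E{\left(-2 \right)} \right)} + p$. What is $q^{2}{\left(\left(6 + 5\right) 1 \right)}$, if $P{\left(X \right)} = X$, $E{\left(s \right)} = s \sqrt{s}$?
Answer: $188 - 56 i \sqrt{2} \approx 188.0 - 79.196 i$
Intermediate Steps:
$E{\left(s \right)} = s^{\frac{3}{2}}$
$q{\left(p \right)} = 3 + p - 2 i \sqrt{2}$ ($q{\left(p \right)} = 3 + \left(\left(-2\right)^{\frac{3}{2}} + p\right) = 3 + \left(- 2 i \sqrt{2} + p\right) = 3 + \left(p - 2 i \sqrt{2}\right) = 3 + p - 2 i \sqrt{2}$)
$q^{2}{\left(\left(6 + 5\right) 1 \right)} = \left(3 + \left(6 + 5\right) 1 - 2 i \sqrt{2}\right)^{2} = \left(3 + 11 \cdot 1 - 2 i \sqrt{2}\right)^{2} = \left(3 + 11 - 2 i \sqrt{2}\right)^{2} = \left(14 - 2 i \sqrt{2}\right)^{2}$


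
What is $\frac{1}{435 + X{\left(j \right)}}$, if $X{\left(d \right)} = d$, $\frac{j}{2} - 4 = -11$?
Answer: $\frac{1}{421} \approx 0.0023753$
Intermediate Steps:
$j = -14$ ($j = 8 + 2 \left(-11\right) = 8 - 22 = -14$)
$\frac{1}{435 + X{\left(j \right)}} = \frac{1}{435 - 14} = \frac{1}{421}$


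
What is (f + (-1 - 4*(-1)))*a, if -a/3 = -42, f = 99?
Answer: 12852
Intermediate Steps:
a = 126 (a = -3*(-42) = 126)
(f + (-1 - 4*(-1)))*a = (99 + (-1 - 4*(-1)))*126 = (99 + (-1 + 4))*126 = (99 + 3)*126 = 102*126 = 12852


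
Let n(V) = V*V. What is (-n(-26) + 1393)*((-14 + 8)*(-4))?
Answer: 17208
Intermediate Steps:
n(V) = V**2
(-n(-26) + 1393)*((-14 + 8)*(-4)) = (-1*(-26)**2 + 1393)*((-14 + 8)*(-4)) = (-1*676 + 1393)*(-6*(-4)) = (-676 + 1393)*24 = 717*24 = 17208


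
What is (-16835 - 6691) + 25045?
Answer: 1519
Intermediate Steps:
(-16835 - 6691) + 25045 = -23526 + 25045 = 1519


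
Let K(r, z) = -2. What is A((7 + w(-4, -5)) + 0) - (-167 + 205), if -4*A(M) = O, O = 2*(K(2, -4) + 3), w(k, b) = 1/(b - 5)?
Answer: -77/2 ≈ -38.500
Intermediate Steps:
w(k, b) = 1/(-5 + b)
O = 2 (O = 2*(-2 + 3) = 2*1 = 2)
A(M) = -½ (A(M) = -¼*2 = -½)
A((7 + w(-4, -5)) + 0) - (-167 + 205) = -½ - (-167 + 205) = -½ - 1*38 = -½ - 38 = -77/2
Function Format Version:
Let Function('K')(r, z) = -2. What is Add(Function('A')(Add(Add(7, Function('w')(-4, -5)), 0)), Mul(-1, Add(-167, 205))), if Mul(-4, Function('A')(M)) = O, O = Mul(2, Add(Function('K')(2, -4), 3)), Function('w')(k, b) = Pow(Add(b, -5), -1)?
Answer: Rational(-77, 2) ≈ -38.500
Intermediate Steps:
Function('w')(k, b) = Pow(Add(-5, b), -1)
O = 2 (O = Mul(2, Add(-2, 3)) = Mul(2, 1) = 2)
Function('A')(M) = Rational(-1, 2) (Function('A')(M) = Mul(Rational(-1, 4), 2) = Rational(-1, 2))
Add(Function('A')(Add(Add(7, Function('w')(-4, -5)), 0)), Mul(-1, Add(-167, 205))) = Add(Rational(-1, 2), Mul(-1, Add(-167, 205))) = Add(Rational(-1, 2), Mul(-1, 38)) = Add(Rational(-1, 2), -38) = Rational(-77, 2)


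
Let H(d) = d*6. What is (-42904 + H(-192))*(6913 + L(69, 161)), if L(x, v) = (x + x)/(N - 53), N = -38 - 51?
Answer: -21620658224/71 ≈ -3.0452e+8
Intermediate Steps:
N = -89
H(d) = 6*d
L(x, v) = -x/71 (L(x, v) = (x + x)/(-89 - 53) = (2*x)/(-142) = (2*x)*(-1/142) = -x/71)
(-42904 + H(-192))*(6913 + L(69, 161)) = (-42904 + 6*(-192))*(6913 - 1/71*69) = (-42904 - 1152)*(6913 - 69/71) = -44056*490754/71 = -21620658224/71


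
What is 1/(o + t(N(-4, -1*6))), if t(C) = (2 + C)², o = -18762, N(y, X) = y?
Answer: -1/18758 ≈ -5.3311e-5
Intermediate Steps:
1/(o + t(N(-4, -1*6))) = 1/(-18762 + (2 - 4)²) = 1/(-18762 + (-2)²) = 1/(-18762 + 4) = 1/(-18758) = -1/18758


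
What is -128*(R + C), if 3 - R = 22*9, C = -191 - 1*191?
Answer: 73856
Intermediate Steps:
C = -382 (C = -191 - 191 = -382)
R = -195 (R = 3 - 22*9 = 3 - 1*198 = 3 - 198 = -195)
-128*(R + C) = -128*(-195 - 382) = -128*(-577) = 73856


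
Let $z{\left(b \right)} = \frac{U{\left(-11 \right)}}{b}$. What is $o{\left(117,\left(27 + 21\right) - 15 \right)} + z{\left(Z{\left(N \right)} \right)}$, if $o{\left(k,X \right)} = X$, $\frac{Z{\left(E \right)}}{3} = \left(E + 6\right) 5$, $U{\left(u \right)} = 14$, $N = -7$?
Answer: $\frac{481}{15} \approx 32.067$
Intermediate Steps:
$Z{\left(E \right)} = 90 + 15 E$ ($Z{\left(E \right)} = 3 \left(E + 6\right) 5 = 3 \left(6 + E\right) 5 = 3 \left(30 + 5 E\right) = 90 + 15 E$)
$z{\left(b \right)} = \frac{14}{b}$
$o{\left(117,\left(27 + 21\right) - 15 \right)} + z{\left(Z{\left(N \right)} \right)} = \left(\left(27 + 21\right) - 15\right) + \frac{14}{90 + 15 \left(-7\right)} = \left(48 - 15\right) + \frac{14}{90 - 105} = 33 + \frac{14}{-15} = 33 + 14 \left(- \frac{1}{15}\right) = 33 - \frac{14}{15} = \frac{481}{15}$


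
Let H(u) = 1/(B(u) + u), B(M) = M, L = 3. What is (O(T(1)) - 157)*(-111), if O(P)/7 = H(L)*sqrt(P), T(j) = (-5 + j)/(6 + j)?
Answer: 17427 - 37*I*sqrt(7) ≈ 17427.0 - 97.893*I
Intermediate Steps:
H(u) = 1/(2*u) (H(u) = 1/(u + u) = 1/(2*u))
T(j) = (-5 + j)/(6 + j)
O(P) = 7*sqrt(P)/6 (O(P) = 7*(((1/2)/3)*sqrt(P)) = 7*(((1/2)*(1/3))*sqrt(P)) = 7*(sqrt(P)/6) = 7*sqrt(P)/6)
(O(T(1)) - 157)*(-111) = (7*sqrt((-5 + 1)/(6 + 1))/6 - 157)*(-111) = (7*sqrt(-4/7)/6 - 157)*(-111) = (7*(2*I*sqrt(7)/7)/6 - 157)*(-111) = (I*sqrt(7)/3 - 157)*(-111) = (-157 + I*sqrt(7)/3)*(-111) = 17427 - 37*I*sqrt(7)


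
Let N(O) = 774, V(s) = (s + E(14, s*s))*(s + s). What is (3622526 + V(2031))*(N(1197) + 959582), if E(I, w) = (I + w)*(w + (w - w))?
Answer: 66376345979037210591688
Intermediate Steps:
E(I, w) = w*(I + w) (E(I, w) = (I + w)*(w + 0) = (I + w)*w = w*(I + w))
V(s) = 2*s*(s + s²*(14 + s²)) (V(s) = (s + (s*s)*(14 + s*s))*(s + s) = (s + s²*(14 + s²))*(2*s) = 2*s*(s + s²*(14 + s²)))
(3622526 + V(2031))*(N(1197) + 959582) = (3622526 + 2*2031²*(1 + 2031*(14 + 2031²)))*(774 + 959582) = (3622526 + 2*4124961*(1 + 2031*(14 + 4124961)))*960356 = (3622526 + 2*4124961*(1 + 2031*4124975))*960356 = (3622526 + 2*4124961*(1 + 8377824225))*960356 = (3622526 + 2*4124961*8377824226)*960356 = (3622526 + 69116396394210372)*960356 = 69116396397832898*960356 = 66376345979037210591688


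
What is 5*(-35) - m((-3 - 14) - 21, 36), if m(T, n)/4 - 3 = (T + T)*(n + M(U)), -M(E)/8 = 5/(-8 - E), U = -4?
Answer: 13797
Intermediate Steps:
M(E) = -40/(-8 - E)
m(T, n) = 12 + 8*T*(10 + n) (m(T, n) = 12 + 4*((T + T)*(n + 40/(8 - 4))) = 12 + 4*((2*T)*(n + 40/4)) = 12 + 4*((2*T)*(n + 40*(¼))) = 12 + 4*((2*T)*(n + 10)) = 12 + 4*((2*T)*(10 + n)) = 12 + 4*(2*T*(10 + n)) = 12 + 8*T*(10 + n))
5*(-35) - m((-3 - 14) - 21, 36) = 5*(-35) - (12 + 80*((-3 - 14) - 21) + 8*((-3 - 14) - 21)*36) = -175 - (12 + 80*(-17 - 21) + 8*(-17 - 21)*36) = -175 - (12 + 80*(-38) + 8*(-38)*36) = -175 - (12 - 3040 - 10944) = -175 - 1*(-13972) = -175 + 13972 = 13797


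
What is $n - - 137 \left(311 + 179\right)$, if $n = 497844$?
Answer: $564974$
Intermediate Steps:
$n - - 137 \left(311 + 179\right) = 497844 - - 137 \left(311 + 179\right) = 497844 - \left(-137\right) 490 = 497844 - -67130 = 497844 + 67130 = 564974$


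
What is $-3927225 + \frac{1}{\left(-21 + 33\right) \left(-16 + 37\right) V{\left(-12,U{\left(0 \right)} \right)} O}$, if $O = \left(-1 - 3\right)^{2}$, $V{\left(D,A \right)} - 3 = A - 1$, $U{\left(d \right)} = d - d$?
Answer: $- \frac{31669142399}{8064} \approx -3.9272 \cdot 10^{6}$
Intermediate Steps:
$U{\left(d \right)} = 0$
$V{\left(D,A \right)} = 2 + A$ ($V{\left(D,A \right)} = 3 + \left(A - 1\right) = 3 + \left(-1 + A\right) = 2 + A$)
$O = 16$ ($O = \left(-4\right)^{2} = 16$)
$-3927225 + \frac{1}{\left(-21 + 33\right) \left(-16 + 37\right) V{\left(-12,U{\left(0 \right)} \right)} O} = -3927225 + \frac{1}{\left(-21 + 33\right) \left(-16 + 37\right) \left(2 + 0\right) 16} = -3927225 + \frac{1}{12 \cdot 21 \cdot 2 \cdot 16} = -3927225 + \frac{1}{252 \cdot 2 \cdot 16} = -3927225 + \frac{1}{504 \cdot 16} = -3927225 + \frac{1}{8064} = - \frac{31669142399}{8064}$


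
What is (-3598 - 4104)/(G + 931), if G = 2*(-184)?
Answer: -7702/563 ≈ -13.680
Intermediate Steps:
G = -368
(-3598 - 4104)/(G + 931) = (-3598 - 4104)/(-368 + 931) = -7702/563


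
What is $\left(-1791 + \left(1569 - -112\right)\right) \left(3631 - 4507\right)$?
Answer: $96360$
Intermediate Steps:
$\left(-1791 + \left(1569 - -112\right)\right) \left(3631 - 4507\right) = \left(-1791 + \left(1569 + 112\right)\right) \left(-876\right) = \left(-1791 + 1681\right) \left(-876\right) = \left(-110\right) \left(-876\right) = 96360$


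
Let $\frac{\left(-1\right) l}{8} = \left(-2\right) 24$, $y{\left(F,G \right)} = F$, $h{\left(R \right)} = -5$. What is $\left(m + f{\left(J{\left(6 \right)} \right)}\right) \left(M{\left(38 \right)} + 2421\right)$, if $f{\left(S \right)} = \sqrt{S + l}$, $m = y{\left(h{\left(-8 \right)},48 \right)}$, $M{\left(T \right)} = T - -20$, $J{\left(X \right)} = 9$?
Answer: $-12395 + 2479 \sqrt{393} \approx 36749.0$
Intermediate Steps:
$M{\left(T \right)} = 20 + T$ ($M{\left(T \right)} = T + 20 = 20 + T$)
$m = -5$
$l = 384$ ($l = - 8 \left(\left(-2\right) 24\right) = \left(-8\right) \left(-48\right) = 384$)
$f{\left(S \right)} = \sqrt{384 + S}$ ($f{\left(S \right)} = \sqrt{S + 384} = \sqrt{384 + S}$)
$\left(m + f{\left(J{\left(6 \right)} \right)}\right) \left(M{\left(38 \right)} + 2421\right) = \left(-5 + \sqrt{384 + 9}\right) \left(\left(20 + 38\right) + 2421\right) = \left(-5 + \sqrt{393}\right) \left(58 + 2421\right) = \left(-5 + \sqrt{393}\right) 2479 = -12395 + 2479 \sqrt{393}$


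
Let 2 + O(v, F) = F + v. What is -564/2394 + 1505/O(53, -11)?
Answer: 119347/3192 ≈ 37.389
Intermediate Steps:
O(v, F) = -2 + F + v (O(v, F) = -2 + (F + v) = -2 + F + v)
-564/2394 + 1505/O(53, -11) = -564/2394 + 1505/(-2 - 11 + 53) = -564*1/2394 + 1505/40 = -94/399 + 1505*(1/40) = -94/399 + 301/8 = 119347/3192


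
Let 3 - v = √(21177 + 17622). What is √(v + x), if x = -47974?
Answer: √(-47971 - 9*√479) ≈ 219.47*I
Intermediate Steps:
v = 3 - 9*√479 (v = 3 - √(21177 + 17622) = 3 - √38799 = 3 - 9*√479 ≈ -193.97)
√(v + x) = √((3 - 9*√479) - 47974) = √(-47971 - 9*√479)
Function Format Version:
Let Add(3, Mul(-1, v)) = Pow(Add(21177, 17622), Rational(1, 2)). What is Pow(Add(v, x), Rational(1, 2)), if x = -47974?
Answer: Pow(Add(-47971, Mul(-9, Pow(479, Rational(1, 2)))), Rational(1, 2)) ≈ Mul(219.47, I)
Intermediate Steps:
v = Add(3, Mul(-9, Pow(479, Rational(1, 2)))) (v = Add(3, Mul(-1, Pow(Add(21177, 17622), Rational(1, 2)))) = Add(3, Mul(-1, Pow(38799, Rational(1, 2)))) = Add(3, Mul(-1, Mul(9, Pow(479, Rational(1, 2))))) = Add(3, Mul(-9, Pow(479, Rational(1, 2)))) ≈ -193.97)
Pow(Add(v, x), Rational(1, 2)) = Pow(Add(Add(3, Mul(-9, Pow(479, Rational(1, 2)))), -47974), Rational(1, 2)) = Pow(Add(-47971, Mul(-9, Pow(479, Rational(1, 2)))), Rational(1, 2))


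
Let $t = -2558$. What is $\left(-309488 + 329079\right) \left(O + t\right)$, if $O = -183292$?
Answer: $-3640987350$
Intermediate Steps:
$\left(-309488 + 329079\right) \left(O + t\right) = \left(-309488 + 329079\right) \left(-183292 - 2558\right) = 19591 \left(-185850\right) = -3640987350$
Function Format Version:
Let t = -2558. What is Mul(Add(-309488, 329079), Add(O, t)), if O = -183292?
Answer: -3640987350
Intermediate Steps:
Mul(Add(-309488, 329079), Add(O, t)) = Mul(Add(-309488, 329079), Add(-183292, -2558)) = Mul(19591, -185850) = -3640987350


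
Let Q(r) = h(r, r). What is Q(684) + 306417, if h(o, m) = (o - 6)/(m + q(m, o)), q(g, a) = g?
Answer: 69863189/228 ≈ 3.0642e+5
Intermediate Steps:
h(o, m) = (-6 + o)/(2*m) (h(o, m) = (o - 6)/(m + m) = (-6 + o)/((2*m)) = (-6 + o)*(1/(2*m)) = (-6 + o)/(2*m))
Q(r) = (-6 + r)/(2*r)
Q(684) + 306417 = (½)*(-6 + 684)/684 + 306417 = (½)*(1/684)*678 + 306417 = 113/228 + 306417 = 69863189/228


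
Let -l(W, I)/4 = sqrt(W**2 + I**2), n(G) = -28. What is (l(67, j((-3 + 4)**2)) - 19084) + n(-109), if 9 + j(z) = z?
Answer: -19112 - 4*sqrt(4553) ≈ -19382.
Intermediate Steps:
j(z) = -9 + z
l(W, I) = -4*sqrt(I**2 + W**2) (l(W, I) = -4*sqrt(W**2 + I**2) = -4*sqrt(I**2 + W**2))
(l(67, j((-3 + 4)**2)) - 19084) + n(-109) = (-4*sqrt((-9 + (-3 + 4)**2)**2 + 67**2) - 19084) - 28 = (-4*sqrt((-9 + 1**2)**2 + 4489) - 19084) - 28 = (-4*sqrt((-9 + 1)**2 + 4489) - 19084) - 28 = (-4*sqrt((-8)**2 + 4489) - 19084) - 28 = (-4*sqrt(64 + 4489) - 19084) - 28 = (-4*sqrt(4553) - 19084) - 28 = (-19084 - 4*sqrt(4553)) - 28 = -19112 - 4*sqrt(4553)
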